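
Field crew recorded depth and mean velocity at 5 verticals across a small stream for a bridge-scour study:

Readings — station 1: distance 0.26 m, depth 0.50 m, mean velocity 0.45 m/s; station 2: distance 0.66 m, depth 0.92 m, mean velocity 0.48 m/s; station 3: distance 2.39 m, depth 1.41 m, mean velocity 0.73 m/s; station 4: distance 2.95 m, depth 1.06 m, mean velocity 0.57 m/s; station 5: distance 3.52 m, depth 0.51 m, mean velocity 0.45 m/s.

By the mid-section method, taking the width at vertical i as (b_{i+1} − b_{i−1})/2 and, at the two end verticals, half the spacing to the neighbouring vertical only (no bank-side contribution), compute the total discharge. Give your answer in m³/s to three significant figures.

2.10 m³/s

w_1 = (0.66 − 0.26)/2 = 0.2 m; q_1 = 0.45 × 0.50 × 0.2 = 0.04500 m³/s
w_2 = (2.39 − 0.26)/2 = 1.065 m; q_2 = 0.48 × 0.92 × 1.065 = 0.4703 m³/s
w_3 = (2.95 − 0.66)/2 = 1.145 m; q_3 = 0.73 × 1.41 × 1.145 = 1.179 m³/s
w_4 = (3.52 − 2.39)/2 = 0.565 m; q_4 = 0.57 × 1.06 × 0.565 = 0.3414 m³/s
w_5 = (3.52 − 2.95)/2 = 0.285 m; q_5 = 0.45 × 0.51 × 0.285 = 0.06541 m³/s
Q = Σ qᵢ = 2.101 m³/s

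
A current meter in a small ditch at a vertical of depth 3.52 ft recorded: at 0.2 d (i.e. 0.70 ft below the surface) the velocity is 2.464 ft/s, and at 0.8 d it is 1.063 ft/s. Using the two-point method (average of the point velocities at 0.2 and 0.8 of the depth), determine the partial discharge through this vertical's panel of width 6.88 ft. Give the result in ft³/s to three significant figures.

42.7 ft³/s

v̄ = (2.464 + 1.063) / 2 = 1.764 ft/s
q = v̄ × d × w = 1.764 × 3.52 × 6.88 = 42.71 ft³/s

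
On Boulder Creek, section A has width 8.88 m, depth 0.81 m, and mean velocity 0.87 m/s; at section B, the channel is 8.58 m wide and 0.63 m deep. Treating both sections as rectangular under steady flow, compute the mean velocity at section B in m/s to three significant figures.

1.16 m/s

Q = A₁V₁ = (8.88×0.81) × 0.87 = 6.258 m³/s
A₂ = 8.58 × 0.63 = 5.405 m²
V₂ = Q/A₂ = 6.258/5.405 = 1.158 m/s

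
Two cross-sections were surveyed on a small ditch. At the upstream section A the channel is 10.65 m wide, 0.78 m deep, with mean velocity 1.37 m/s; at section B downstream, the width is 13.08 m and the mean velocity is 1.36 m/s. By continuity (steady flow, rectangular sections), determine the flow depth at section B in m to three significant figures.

Q = A₁V₁ = (10.65×0.78) × 1.37 = 11.38 m³/s
d₂ = Q/(b₂ V₂) = 11.38/(13.08×1.36) = 0.6398 m

0.640 m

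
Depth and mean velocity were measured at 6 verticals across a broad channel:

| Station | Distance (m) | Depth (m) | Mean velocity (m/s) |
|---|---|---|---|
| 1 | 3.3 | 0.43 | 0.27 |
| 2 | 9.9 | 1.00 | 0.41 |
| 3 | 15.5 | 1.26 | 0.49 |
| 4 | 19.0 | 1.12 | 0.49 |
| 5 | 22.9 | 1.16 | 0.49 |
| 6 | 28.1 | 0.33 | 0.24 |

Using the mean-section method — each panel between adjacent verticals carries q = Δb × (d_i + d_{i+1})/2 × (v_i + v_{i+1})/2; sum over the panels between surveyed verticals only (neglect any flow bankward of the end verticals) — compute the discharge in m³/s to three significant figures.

Panel 1-2: Δb = 6.6 m, d̄ = (0.43+1.00)/2 = 0.715, v̄ = (0.27+0.41)/2 = 0.34 → q = 6.6×0.715×0.34 = 1.604 m³/s
Panel 2-3: Δb = 5.6 m, d̄ = (1.00+1.26)/2 = 1.13, v̄ = (0.41+0.49)/2 = 0.45 → q = 5.6×1.13×0.45 = 2.848 m³/s
Panel 3-4: Δb = 3.5 m, d̄ = (1.26+1.12)/2 = 1.19, v̄ = (0.49+0.49)/2 = 0.49 → q = 3.5×1.19×0.49 = 2.041 m³/s
Panel 4-5: Δb = 3.9 m, d̄ = (1.12+1.16)/2 = 1.14, v̄ = (0.49+0.49)/2 = 0.49 → q = 3.9×1.14×0.49 = 2.179 m³/s
Panel 5-6: Δb = 5.2 m, d̄ = (1.16+0.33)/2 = 0.745, v̄ = (0.49+0.24)/2 = 0.365 → q = 5.2×0.745×0.365 = 1.414 m³/s
Q = Σ q = 10.09 m³/s

10.1 m³/s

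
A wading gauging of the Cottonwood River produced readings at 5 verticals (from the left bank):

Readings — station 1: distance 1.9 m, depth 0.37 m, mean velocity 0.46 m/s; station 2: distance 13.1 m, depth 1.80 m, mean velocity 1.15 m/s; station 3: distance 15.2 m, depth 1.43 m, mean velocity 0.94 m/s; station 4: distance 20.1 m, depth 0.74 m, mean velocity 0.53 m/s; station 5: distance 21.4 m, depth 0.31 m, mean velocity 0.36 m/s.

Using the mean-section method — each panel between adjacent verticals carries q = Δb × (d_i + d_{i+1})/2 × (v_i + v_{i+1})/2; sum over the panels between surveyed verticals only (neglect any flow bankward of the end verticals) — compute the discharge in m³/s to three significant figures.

17.5 m³/s

Panel 1-2: Δb = 11.2 m, d̄ = (0.37+1.80)/2 = 1.085, v̄ = (0.46+1.15)/2 = 0.805 → q = 11.2×1.085×0.805 = 9.782 m³/s
Panel 2-3: Δb = 2.1 m, d̄ = (1.80+1.43)/2 = 1.615, v̄ = (1.15+0.94)/2 = 1.045 → q = 2.1×1.615×1.045 = 3.544 m³/s
Panel 3-4: Δb = 4.9 m, d̄ = (1.43+0.74)/2 = 1.085, v̄ = (0.94+0.53)/2 = 0.735 → q = 4.9×1.085×0.735 = 3.908 m³/s
Panel 4-5: Δb = 1.3 m, d̄ = (0.74+0.31)/2 = 0.525, v̄ = (0.53+0.36)/2 = 0.445 → q = 1.3×0.525×0.445 = 0.3037 m³/s
Q = Σ q = 17.54 m³/s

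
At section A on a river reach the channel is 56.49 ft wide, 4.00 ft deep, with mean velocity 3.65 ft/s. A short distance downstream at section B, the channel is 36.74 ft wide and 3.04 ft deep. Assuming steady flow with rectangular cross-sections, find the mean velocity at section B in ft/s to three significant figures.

7.38 ft/s

Q = A₁V₁ = (56.49×4.00) × 3.65 = 824.8 ft³/s
A₂ = 36.74 × 3.04 = 111.7 ft²
V₂ = Q/A₂ = 824.8/111.7 = 7.384 ft/s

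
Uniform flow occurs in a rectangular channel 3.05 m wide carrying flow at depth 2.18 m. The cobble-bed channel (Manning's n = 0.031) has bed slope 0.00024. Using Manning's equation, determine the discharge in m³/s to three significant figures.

3.09 m³/s

A = b·y = 3.05 × 2.18 = 6.649 m²
P = b + 2y = 3.05 + 2×2.18 = 7.410 m
R = A/P = 6.649/7.410 = 0.8973 m
Q = (1/n)·A·R^(2/3)·S^(1/2) = (1/0.031) × 6.649 × 0.8973^(2/3) × 0.00024^(1/2) = 3.091 m³/s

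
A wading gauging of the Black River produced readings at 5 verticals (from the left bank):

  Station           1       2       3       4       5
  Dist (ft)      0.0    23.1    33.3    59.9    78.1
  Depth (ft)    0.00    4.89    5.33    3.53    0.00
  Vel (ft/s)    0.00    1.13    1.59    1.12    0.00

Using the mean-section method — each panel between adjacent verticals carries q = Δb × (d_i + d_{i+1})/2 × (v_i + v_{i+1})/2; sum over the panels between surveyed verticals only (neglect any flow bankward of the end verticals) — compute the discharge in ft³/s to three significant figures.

Panel 1-2: Δb = 23.1 ft, d̄ = (0.00+4.89)/2 = 2.445, v̄ = (0.00+1.13)/2 = 0.565 → q = 23.1×2.445×0.565 = 31.91 ft³/s
Panel 2-3: Δb = 10.2 ft, d̄ = (4.89+5.33)/2 = 5.11, v̄ = (1.13+1.59)/2 = 1.36 → q = 10.2×5.11×1.36 = 70.89 ft³/s
Panel 3-4: Δb = 26.6 ft, d̄ = (5.33+3.53)/2 = 4.43, v̄ = (1.59+1.12)/2 = 1.355 → q = 26.6×4.43×1.355 = 159.7 ft³/s
Panel 4-5: Δb = 18.2 ft, d̄ = (3.53+0.00)/2 = 1.765, v̄ = (1.12+0.00)/2 = 0.56 → q = 18.2×1.765×0.56 = 17.99 ft³/s
Q = Σ q = 280.5 ft³/s

280 ft³/s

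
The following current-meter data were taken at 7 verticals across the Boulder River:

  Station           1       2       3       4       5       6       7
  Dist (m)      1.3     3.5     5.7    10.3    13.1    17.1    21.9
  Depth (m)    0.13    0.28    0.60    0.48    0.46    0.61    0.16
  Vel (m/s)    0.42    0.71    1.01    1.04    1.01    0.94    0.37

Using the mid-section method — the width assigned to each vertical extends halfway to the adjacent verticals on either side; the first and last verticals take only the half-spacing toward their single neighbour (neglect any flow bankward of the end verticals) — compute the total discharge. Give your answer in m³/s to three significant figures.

w_1 = (3.5 − 1.3)/2 = 1.1 m; q_1 = 0.42 × 0.13 × 1.1 = 0.06006 m³/s
w_2 = (5.7 − 1.3)/2 = 2.2 m; q_2 = 0.71 × 0.28 × 2.2 = 0.4374 m³/s
w_3 = (10.3 − 3.5)/2 = 3.4 m; q_3 = 1.01 × 0.60 × 3.4 = 2.060 m³/s
w_4 = (13.1 − 5.7)/2 = 3.7 m; q_4 = 1.04 × 0.48 × 3.7 = 1.847 m³/s
w_5 = (17.1 − 10.3)/2 = 3.4 m; q_5 = 1.01 × 0.46 × 3.4 = 1.580 m³/s
w_6 = (21.9 − 13.1)/2 = 4.4 m; q_6 = 0.94 × 0.61 × 4.4 = 2.523 m³/s
w_7 = (21.9 − 17.1)/2 = 2.4 m; q_7 = 0.37 × 0.16 × 2.4 = 0.1421 m³/s
Q = Σ qᵢ = 8.650 m³/s

8.65 m³/s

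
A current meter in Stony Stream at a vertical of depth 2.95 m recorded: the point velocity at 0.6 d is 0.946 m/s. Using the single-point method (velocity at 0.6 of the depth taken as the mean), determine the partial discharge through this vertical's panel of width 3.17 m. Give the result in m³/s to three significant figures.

8.85 m³/s

v̄ = v₀.₆ = 0.946 m/s
q = v̄ × d × w = 0.9460 × 2.95 × 3.17 = 8.847 m³/s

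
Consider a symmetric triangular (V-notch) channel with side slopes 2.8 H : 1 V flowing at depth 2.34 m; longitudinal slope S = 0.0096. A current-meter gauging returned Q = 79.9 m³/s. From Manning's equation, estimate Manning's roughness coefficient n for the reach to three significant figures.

A = z·y² = 2.8×2.34² = 15.33 m²
P = 2y√(1+z²) = 2×2.34×√(1+2.8²) = 13.91 m
R = A/P = 15.33/13.91 = 1.102 m
n = (1/Q)·A·R^(2/3)·S^(1/2) = (1/79.9) × 15.33 × 1.067 × 0.09798 = 0.02006

0.0201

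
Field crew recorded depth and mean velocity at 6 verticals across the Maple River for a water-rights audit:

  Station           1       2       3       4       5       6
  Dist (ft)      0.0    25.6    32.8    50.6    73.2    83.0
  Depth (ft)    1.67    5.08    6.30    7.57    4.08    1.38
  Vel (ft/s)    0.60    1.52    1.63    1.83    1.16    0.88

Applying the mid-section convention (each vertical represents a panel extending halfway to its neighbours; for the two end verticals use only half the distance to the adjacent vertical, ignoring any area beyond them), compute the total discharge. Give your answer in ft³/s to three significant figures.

w_1 = (25.6 − 0.0)/2 = 12.8 ft; q_1 = 0.60 × 1.67 × 12.8 = 12.83 ft³/s
w_2 = (32.8 − 0.0)/2 = 16.4 ft; q_2 = 1.52 × 5.08 × 16.4 = 126.6 ft³/s
w_3 = (50.6 − 25.6)/2 = 12.5 ft; q_3 = 1.63 × 6.30 × 12.5 = 128.4 ft³/s
w_4 = (73.2 − 32.8)/2 = 20.2 ft; q_4 = 1.83 × 7.57 × 20.2 = 279.8 ft³/s
w_5 = (83.0 − 50.6)/2 = 16.2 ft; q_5 = 1.16 × 4.08 × 16.2 = 76.67 ft³/s
w_6 = (83.0 − 73.2)/2 = 4.9 ft; q_6 = 0.88 × 1.38 × 4.9 = 5.951 ft³/s
Q = Σ qᵢ = 630.3 ft³/s

630 ft³/s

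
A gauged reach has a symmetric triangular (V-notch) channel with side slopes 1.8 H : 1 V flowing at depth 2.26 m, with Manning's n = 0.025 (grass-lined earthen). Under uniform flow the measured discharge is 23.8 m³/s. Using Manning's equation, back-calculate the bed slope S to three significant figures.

A = z·y² = 1.8×2.26² = 9.194 m²
P = 2y√(1+z²) = 2×2.26×√(1+1.8²) = 9.307 m
R = A/P = 9.194/9.307 = 0.9878 m
S = (Q·n / (1·A·R^(2/3)))² = (23.8×0.025 / (1×9.194×0.9918))² = 0.004258

0.00426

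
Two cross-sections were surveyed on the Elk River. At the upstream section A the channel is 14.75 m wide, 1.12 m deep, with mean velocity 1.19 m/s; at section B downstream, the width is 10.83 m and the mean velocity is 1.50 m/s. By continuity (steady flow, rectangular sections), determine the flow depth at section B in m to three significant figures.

Q = A₁V₁ = (14.75×1.12) × 1.19 = 19.66 m³/s
d₂ = Q/(b₂ V₂) = 19.66/(10.83×1.50) = 1.210 m

1.21 m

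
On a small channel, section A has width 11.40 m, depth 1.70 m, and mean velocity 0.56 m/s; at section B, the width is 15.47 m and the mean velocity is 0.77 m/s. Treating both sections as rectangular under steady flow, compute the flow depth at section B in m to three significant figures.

0.911 m

Q = A₁V₁ = (11.40×1.70) × 0.56 = 10.85 m³/s
d₂ = Q/(b₂ V₂) = 10.85/(15.47×0.77) = 0.9111 m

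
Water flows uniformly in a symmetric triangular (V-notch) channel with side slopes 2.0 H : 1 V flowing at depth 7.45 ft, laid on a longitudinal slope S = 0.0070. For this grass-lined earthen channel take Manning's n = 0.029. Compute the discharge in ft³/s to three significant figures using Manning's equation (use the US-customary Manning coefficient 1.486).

A = z·y² = 2.0×7.45² = 111.0 ft²
P = 2y√(1+z²) = 2×7.45×√(1+2.0²) = 33.32 ft
R = A/P = 111.0/33.32 = 3.332 ft
Q = (1.486/n)·A·R^(2/3)·S^(1/2) = (1.486/0.029) × 111.0 × 3.332^(2/3) × 0.0070^(1/2) = 1062 ft³/s

1060 ft³/s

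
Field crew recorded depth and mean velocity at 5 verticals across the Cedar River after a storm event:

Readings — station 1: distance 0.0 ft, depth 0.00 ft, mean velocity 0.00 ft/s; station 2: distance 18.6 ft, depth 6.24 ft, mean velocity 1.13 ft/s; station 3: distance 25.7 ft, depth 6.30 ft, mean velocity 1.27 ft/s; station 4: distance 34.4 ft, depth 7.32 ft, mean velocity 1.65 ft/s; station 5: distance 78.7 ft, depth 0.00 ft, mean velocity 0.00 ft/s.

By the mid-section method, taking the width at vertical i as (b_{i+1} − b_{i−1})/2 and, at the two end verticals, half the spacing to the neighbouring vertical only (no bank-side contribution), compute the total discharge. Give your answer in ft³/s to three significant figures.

474 ft³/s

w_2 = (25.7 − 0.0)/2 = 12.85 ft; q_2 = 1.13 × 6.24 × 12.85 = 90.61 ft³/s
w_3 = (34.4 − 18.6)/2 = 7.9 ft; q_3 = 1.27 × 6.30 × 7.9 = 63.21 ft³/s
w_4 = (78.7 − 25.7)/2 = 26.5 ft; q_4 = 1.65 × 7.32 × 26.5 = 320.1 ft³/s
Stations 1, 5 contribute zero (depth or velocity is 0).
Q = Σ qᵢ = 473.9 ft³/s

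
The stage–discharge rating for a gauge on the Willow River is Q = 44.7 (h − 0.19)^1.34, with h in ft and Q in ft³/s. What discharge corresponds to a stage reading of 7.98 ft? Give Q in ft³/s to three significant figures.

700 ft³/s

Q = 44.7 × (7.98 − 0.19)^1.34 = 44.7 × 7.79^1.34 = 699.8 ft³/s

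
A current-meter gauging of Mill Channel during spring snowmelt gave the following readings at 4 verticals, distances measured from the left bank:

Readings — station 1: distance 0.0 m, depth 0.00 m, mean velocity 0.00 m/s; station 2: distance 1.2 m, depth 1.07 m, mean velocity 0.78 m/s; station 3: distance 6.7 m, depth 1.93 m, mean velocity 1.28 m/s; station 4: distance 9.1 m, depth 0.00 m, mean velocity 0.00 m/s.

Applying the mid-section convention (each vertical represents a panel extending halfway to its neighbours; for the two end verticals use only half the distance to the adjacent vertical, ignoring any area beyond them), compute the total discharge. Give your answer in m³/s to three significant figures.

w_2 = (6.7 − 0.0)/2 = 3.35 m; q_2 = 0.78 × 1.07 × 3.35 = 2.796 m³/s
w_3 = (9.1 − 1.2)/2 = 3.95 m; q_3 = 1.28 × 1.93 × 3.95 = 9.758 m³/s
Stations 1, 4 contribute zero (depth or velocity is 0).
Q = Σ qᵢ = 12.55 m³/s

12.6 m³/s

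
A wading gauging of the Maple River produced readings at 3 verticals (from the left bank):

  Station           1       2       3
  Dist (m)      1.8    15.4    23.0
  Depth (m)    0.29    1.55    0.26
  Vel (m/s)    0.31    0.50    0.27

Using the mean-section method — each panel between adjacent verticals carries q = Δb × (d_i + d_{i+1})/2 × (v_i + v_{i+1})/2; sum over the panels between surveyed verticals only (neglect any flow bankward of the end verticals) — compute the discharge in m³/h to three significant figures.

27800 m³/h

Panel 1-2: Δb = 13.6 m, d̄ = (0.29+1.55)/2 = 0.92, v̄ = (0.31+0.50)/2 = 0.405 → q = 13.6×0.92×0.405 = 5.067 m³/s
Panel 2-3: Δb = 7.6 m, d̄ = (1.55+0.26)/2 = 0.905, v̄ = (0.50+0.27)/2 = 0.385 → q = 7.6×0.905×0.385 = 2.648 m³/s
Q = Σ q = 7.715 m³/s
= 7.715 × 3600 = 27780 m³/h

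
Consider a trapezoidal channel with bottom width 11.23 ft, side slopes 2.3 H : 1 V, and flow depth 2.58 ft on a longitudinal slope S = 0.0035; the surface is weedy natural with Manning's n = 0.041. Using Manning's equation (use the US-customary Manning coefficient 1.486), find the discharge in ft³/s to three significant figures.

A = (b + z·y)·y = (11.23 + 2.3×2.58)×2.58 = 44.28 ft²
P = b + 2y√(1+z²) = 11.23 + 2×2.58×√(1+2.3²) = 24.17 ft
R = A/P = 44.28/24.17 = 1.832 ft
Q = (1.486/n)·A·R^(2/3)·S^(1/2) = (1.486/0.041) × 44.28 × 1.832^(2/3) × 0.0035^(1/2) = 142.2 ft³/s

142 ft³/s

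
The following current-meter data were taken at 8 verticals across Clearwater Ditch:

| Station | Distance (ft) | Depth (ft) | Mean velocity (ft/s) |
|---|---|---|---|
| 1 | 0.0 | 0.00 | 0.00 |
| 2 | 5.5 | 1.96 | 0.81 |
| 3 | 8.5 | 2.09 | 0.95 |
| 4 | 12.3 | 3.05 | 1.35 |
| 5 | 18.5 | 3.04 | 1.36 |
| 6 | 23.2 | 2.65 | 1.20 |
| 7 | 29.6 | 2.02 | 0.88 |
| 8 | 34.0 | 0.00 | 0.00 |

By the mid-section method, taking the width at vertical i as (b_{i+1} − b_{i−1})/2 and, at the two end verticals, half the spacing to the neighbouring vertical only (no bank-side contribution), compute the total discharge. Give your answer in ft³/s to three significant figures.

w_2 = (8.5 − 0.0)/2 = 4.25 ft; q_2 = 0.81 × 1.96 × 4.25 = 6.747 ft³/s
w_3 = (12.3 − 5.5)/2 = 3.4 ft; q_3 = 0.95 × 2.09 × 3.4 = 6.751 ft³/s
w_4 = (18.5 − 8.5)/2 = 5 ft; q_4 = 1.35 × 3.05 × 5 = 20.59 ft³/s
w_5 = (23.2 − 12.3)/2 = 5.45 ft; q_5 = 1.36 × 3.04 × 5.45 = 22.53 ft³/s
w_6 = (29.6 − 18.5)/2 = 5.55 ft; q_6 = 1.20 × 2.65 × 5.55 = 17.65 ft³/s
w_7 = (34.0 − 23.2)/2 = 5.4 ft; q_7 = 0.88 × 2.02 × 5.4 = 9.599 ft³/s
Stations 1, 8 contribute zero (depth or velocity is 0).
Q = Σ qᵢ = 83.87 ft³/s

83.9 ft³/s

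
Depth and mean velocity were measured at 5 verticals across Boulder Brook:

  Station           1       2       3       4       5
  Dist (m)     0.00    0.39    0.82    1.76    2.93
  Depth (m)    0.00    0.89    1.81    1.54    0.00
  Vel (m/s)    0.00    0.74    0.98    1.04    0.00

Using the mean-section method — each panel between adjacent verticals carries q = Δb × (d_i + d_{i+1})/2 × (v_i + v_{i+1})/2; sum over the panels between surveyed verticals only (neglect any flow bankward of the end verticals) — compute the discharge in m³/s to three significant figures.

2.62 m³/s

Panel 1-2: Δb = 0.39 m, d̄ = (0.00+0.89)/2 = 0.445, v̄ = (0.00+0.74)/2 = 0.37 → q = 0.39×0.445×0.37 = 0.06421 m³/s
Panel 2-3: Δb = 0.43 m, d̄ = (0.89+1.81)/2 = 1.35, v̄ = (0.74+0.98)/2 = 0.86 → q = 0.43×1.35×0.86 = 0.4992 m³/s
Panel 3-4: Δb = 0.94 m, d̄ = (1.81+1.54)/2 = 1.675, v̄ = (0.98+1.04)/2 = 1.01 → q = 0.94×1.675×1.01 = 1.590 m³/s
Panel 4-5: Δb = 1.17 m, d̄ = (1.54+0.00)/2 = 0.77, v̄ = (1.04+0.00)/2 = 0.52 → q = 1.17×0.77×0.52 = 0.4685 m³/s
Q = Σ q = 2.622 m³/s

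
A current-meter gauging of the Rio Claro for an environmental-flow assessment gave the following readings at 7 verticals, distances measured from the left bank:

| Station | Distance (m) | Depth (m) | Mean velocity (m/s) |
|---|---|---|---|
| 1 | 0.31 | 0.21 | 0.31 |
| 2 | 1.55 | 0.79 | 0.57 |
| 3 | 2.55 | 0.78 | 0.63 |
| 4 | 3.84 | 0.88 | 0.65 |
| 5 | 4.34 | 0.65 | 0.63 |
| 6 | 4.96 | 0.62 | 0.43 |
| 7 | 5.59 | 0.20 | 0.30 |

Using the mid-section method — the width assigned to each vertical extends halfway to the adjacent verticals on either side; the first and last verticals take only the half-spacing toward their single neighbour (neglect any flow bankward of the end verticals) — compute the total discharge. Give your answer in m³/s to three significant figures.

w_1 = (1.55 − 0.31)/2 = 0.62 m; q_1 = 0.31 × 0.21 × 0.62 = 0.04036 m³/s
w_2 = (2.55 − 0.31)/2 = 1.12 m; q_2 = 0.57 × 0.79 × 1.12 = 0.5043 m³/s
w_3 = (3.84 − 1.55)/2 = 1.145 m; q_3 = 0.63 × 0.78 × 1.145 = 0.5627 m³/s
w_4 = (4.34 − 2.55)/2 = 0.895 m; q_4 = 0.65 × 0.88 × 0.895 = 0.5119 m³/s
w_5 = (4.96 − 3.84)/2 = 0.56 m; q_5 = 0.63 × 0.65 × 0.56 = 0.2293 m³/s
w_6 = (5.59 − 4.34)/2 = 0.625 m; q_6 = 0.43 × 0.62 × 0.625 = 0.1666 m³/s
w_7 = (5.59 − 4.96)/2 = 0.315 m; q_7 = 0.30 × 0.20 × 0.315 = 0.01890 m³/s
Q = Σ qᵢ = 2.034 m³/s

2.03 m³/s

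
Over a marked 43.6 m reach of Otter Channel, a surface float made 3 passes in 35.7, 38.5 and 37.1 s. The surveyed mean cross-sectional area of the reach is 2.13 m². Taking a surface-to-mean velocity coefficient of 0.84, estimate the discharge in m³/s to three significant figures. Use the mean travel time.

t̄ = (35.7 + 38.5 + 37.1) / 3 = 37.1 s
v_surface = L / t̄ = 43.6 / 37.1 = 1.175 m/s
v_mean = 0.84 × 1.175 = 0.9872 m/s
Q = A × v_mean = 2.13 × 0.9872 = 2.103 m³/s

2.10 m³/s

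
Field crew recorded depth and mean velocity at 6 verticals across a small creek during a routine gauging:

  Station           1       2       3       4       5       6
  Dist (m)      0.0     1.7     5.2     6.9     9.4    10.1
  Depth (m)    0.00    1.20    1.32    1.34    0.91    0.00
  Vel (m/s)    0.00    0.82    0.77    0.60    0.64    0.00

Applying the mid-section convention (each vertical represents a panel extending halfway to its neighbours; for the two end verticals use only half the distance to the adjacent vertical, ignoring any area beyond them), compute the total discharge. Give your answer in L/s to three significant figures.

w_2 = (5.2 − 0.0)/2 = 2.6 m; q_2 = 0.82 × 1.20 × 2.6 = 2.558 m³/s
w_3 = (6.9 − 1.7)/2 = 2.6 m; q_3 = 0.77 × 1.32 × 2.6 = 2.643 m³/s
w_4 = (9.4 − 5.2)/2 = 2.1 m; q_4 = 0.60 × 1.34 × 2.1 = 1.688 m³/s
w_5 = (10.1 − 6.9)/2 = 1.6 m; q_5 = 0.64 × 0.91 × 1.6 = 0.9318 m³/s
Stations 1, 6 contribute zero (depth or velocity is 0).
Q = Σ qᵢ = 7.821 m³/s
= 7.821 × 1000 = 7821 L/s

7820 L/s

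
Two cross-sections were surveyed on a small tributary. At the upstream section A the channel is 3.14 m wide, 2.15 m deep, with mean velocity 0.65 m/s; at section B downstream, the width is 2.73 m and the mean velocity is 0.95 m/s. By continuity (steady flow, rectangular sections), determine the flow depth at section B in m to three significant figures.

1.69 m

Q = A₁V₁ = (3.14×2.15) × 0.65 = 4.388 m³/s
d₂ = Q/(b₂ V₂) = 4.388/(2.73×0.95) = 1.692 m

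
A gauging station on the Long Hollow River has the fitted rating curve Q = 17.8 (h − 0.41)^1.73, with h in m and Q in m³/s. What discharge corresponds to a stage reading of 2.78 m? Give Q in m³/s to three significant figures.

79.2 m³/s

Q = 17.8 × (2.78 − 0.41)^1.73 = 17.8 × 2.37^1.73 = 79.20 m³/s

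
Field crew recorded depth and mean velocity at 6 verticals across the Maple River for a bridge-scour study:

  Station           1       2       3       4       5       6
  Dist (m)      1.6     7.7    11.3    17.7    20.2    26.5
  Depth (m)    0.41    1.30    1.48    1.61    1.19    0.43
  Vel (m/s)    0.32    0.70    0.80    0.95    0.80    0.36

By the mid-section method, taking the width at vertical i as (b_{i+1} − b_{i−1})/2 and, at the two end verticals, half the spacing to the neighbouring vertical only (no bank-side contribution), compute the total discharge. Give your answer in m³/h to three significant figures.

w_1 = (7.7 − 1.6)/2 = 3.05 m; q_1 = 0.32 × 0.41 × 3.05 = 0.4002 m³/s
w_2 = (11.3 − 1.6)/2 = 4.85 m; q_2 = 0.70 × 1.30 × 4.85 = 4.414 m³/s
w_3 = (17.7 − 7.7)/2 = 5 m; q_3 = 0.80 × 1.48 × 5 = 5.920 m³/s
w_4 = (20.2 − 11.3)/2 = 4.45 m; q_4 = 0.95 × 1.61 × 4.45 = 6.806 m³/s
w_5 = (26.5 − 17.7)/2 = 4.4 m; q_5 = 0.80 × 1.19 × 4.4 = 4.189 m³/s
w_6 = (26.5 − 20.2)/2 = 3.15 m; q_6 = 0.36 × 0.43 × 3.15 = 0.4876 m³/s
Q = Σ qᵢ = 22.22 m³/s
= 22.22 × 3600 = 79980 m³/h

80000 m³/h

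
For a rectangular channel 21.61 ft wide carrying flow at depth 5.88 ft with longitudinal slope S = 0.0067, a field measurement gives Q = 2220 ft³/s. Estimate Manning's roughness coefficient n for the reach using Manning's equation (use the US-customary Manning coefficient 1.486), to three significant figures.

A = b·y = 21.61 × 5.88 = 127.1 ft²
P = b + 2y = 21.61 + 2×5.88 = 33.37 ft
R = A/P = 127.1/33.37 = 3.808 ft
n = (1.486/Q)·A·R^(2/3)·S^(1/2) = (1.486/2220) × 127.1 × 2.438 × 0.08185 = 0.01698

0.0170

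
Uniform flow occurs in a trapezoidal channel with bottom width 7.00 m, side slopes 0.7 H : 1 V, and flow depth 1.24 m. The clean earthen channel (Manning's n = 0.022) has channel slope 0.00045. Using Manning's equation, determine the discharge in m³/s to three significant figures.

9.24 m³/s

A = (b + z·y)·y = (7.00 + 0.7×1.24)×1.24 = 9.756 m²
P = b + 2y√(1+z²) = 7.00 + 2×1.24×√(1+0.7²) = 10.03 m
R = A/P = 9.756/10.03 = 0.9730 m
Q = (1/n)·A·R^(2/3)·S^(1/2) = (1/0.022) × 9.756 × 0.9730^(2/3) × 0.00045^(1/2) = 9.237 m³/s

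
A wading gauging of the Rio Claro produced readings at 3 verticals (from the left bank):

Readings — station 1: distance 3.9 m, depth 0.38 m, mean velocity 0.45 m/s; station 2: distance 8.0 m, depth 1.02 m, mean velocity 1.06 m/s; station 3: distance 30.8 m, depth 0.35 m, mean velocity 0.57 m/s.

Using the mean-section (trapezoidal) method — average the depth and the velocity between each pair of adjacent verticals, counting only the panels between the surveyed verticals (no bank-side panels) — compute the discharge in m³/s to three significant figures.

14.9 m³/s

Panel 1-2: Δb = 4.1 m, d̄ = (0.38+1.02)/2 = 0.7, v̄ = (0.45+1.06)/2 = 0.755 → q = 4.1×0.7×0.755 = 2.167 m³/s
Panel 2-3: Δb = 22.8 m, d̄ = (1.02+0.35)/2 = 0.685, v̄ = (1.06+0.57)/2 = 0.815 → q = 22.8×0.685×0.815 = 12.73 m³/s
Q = Σ q = 14.90 m³/s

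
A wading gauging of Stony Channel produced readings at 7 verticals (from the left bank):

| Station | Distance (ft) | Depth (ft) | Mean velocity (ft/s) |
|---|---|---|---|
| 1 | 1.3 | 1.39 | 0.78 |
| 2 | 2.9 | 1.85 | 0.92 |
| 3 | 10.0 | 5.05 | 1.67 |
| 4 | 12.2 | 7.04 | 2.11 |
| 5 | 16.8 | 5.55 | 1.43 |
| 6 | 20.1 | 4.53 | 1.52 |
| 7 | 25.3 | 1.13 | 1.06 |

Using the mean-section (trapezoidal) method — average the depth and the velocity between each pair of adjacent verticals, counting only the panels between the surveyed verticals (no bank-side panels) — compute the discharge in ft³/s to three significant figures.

Panel 1-2: Δb = 1.6 ft, d̄ = (1.39+1.85)/2 = 1.62, v̄ = (0.78+0.92)/2 = 0.85 → q = 1.6×1.62×0.85 = 2.203 ft³/s
Panel 2-3: Δb = 7.1 ft, d̄ = (1.85+5.05)/2 = 3.45, v̄ = (0.92+1.67)/2 = 1.295 → q = 7.1×3.45×1.295 = 31.72 ft³/s
Panel 3-4: Δb = 2.2 ft, d̄ = (5.05+7.04)/2 = 6.045, v̄ = (1.67+2.11)/2 = 1.89 → q = 2.2×6.045×1.89 = 25.14 ft³/s
Panel 4-5: Δb = 4.6 ft, d̄ = (7.04+5.55)/2 = 6.295, v̄ = (2.11+1.43)/2 = 1.77 → q = 4.6×6.295×1.77 = 51.25 ft³/s
Panel 5-6: Δb = 3.3 ft, d̄ = (5.55+4.53)/2 = 5.04, v̄ = (1.43+1.52)/2 = 1.475 → q = 3.3×5.04×1.475 = 24.53 ft³/s
Panel 6-7: Δb = 5.2 ft, d̄ = (4.53+1.13)/2 = 2.83, v̄ = (1.52+1.06)/2 = 1.29 → q = 5.2×2.83×1.29 = 18.98 ft³/s
Q = Σ q = 153.8 ft³/s

154 ft³/s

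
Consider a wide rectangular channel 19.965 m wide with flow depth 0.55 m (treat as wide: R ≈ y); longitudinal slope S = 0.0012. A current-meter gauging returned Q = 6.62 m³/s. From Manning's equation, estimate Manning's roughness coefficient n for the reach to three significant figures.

A = b·y = 19.965 × 0.55 = 10.98 m²
Wide channel: R ≈ y = 0.55 m
n = (1/Q)·A·R^(2/3)·S^(1/2) = (1/6.62) × 10.98 × 0.6713 × 0.03464 = 0.03857

0.0386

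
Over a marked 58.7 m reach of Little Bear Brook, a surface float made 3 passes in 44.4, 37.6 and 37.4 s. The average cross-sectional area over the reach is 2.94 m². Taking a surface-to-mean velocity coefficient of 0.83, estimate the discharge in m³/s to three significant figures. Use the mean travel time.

3.60 m³/s

t̄ = (44.4 + 37.6 + 37.4) / 3 = 39.8 s
v_surface = L / t̄ = 58.7 / 39.8 = 1.475 m/s
v_mean = 0.83 × 1.475 = 1.224 m/s
Q = A × v_mean = 2.94 × 1.224 = 3.599 m³/s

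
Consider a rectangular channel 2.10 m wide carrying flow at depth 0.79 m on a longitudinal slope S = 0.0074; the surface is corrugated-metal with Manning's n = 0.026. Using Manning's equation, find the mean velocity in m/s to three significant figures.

A = b·y = 2.10 × 0.79 = 1.659 m²
P = b + 2y = 2.10 + 2×0.79 = 3.680 m
R = A/P = 1.659/3.680 = 0.4508 m
Q = (1/n)·A·R^(2/3)·S^(1/2) = (1/0.026) × 1.659 × 0.4508^(2/3) × 0.0074^(1/2) = 3.227 m³/s
V = Q/A = 3.227/1.659 = 1.945 m/s

1.95 m/s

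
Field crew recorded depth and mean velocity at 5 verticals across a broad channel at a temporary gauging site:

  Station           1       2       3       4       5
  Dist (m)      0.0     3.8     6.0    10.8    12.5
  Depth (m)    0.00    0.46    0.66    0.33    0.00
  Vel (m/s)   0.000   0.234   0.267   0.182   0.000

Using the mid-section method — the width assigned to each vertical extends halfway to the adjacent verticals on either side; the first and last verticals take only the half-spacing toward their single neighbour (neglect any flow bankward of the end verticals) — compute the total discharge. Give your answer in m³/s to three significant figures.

w_2 = (6.0 − 0.0)/2 = 3 m; q_2 = 0.234 × 0.46 × 3 = 0.3229 m³/s
w_3 = (10.8 − 3.8)/2 = 3.5 m; q_3 = 0.267 × 0.66 × 3.5 = 0.6168 m³/s
w_4 = (12.5 − 6.0)/2 = 3.25 m; q_4 = 0.182 × 0.33 × 3.25 = 0.1952 m³/s
Stations 1, 5 contribute zero (depth or velocity is 0).
Q = Σ qᵢ = 1.135 m³/s

1.13 m³/s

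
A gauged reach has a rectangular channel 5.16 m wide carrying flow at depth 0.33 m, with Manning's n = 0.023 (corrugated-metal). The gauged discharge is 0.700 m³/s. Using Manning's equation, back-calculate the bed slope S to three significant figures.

A = b·y = 5.16 × 0.33 = 1.703 m²
P = b + 2y = 5.16 + 2×0.33 = 5.820 m
R = A/P = 1.703/5.820 = 0.2926 m
S = (Q·n / (1·A·R^(2/3)))² = (0.700×0.023 / (1×1.703×0.4407))² = 0.0004603

0.000460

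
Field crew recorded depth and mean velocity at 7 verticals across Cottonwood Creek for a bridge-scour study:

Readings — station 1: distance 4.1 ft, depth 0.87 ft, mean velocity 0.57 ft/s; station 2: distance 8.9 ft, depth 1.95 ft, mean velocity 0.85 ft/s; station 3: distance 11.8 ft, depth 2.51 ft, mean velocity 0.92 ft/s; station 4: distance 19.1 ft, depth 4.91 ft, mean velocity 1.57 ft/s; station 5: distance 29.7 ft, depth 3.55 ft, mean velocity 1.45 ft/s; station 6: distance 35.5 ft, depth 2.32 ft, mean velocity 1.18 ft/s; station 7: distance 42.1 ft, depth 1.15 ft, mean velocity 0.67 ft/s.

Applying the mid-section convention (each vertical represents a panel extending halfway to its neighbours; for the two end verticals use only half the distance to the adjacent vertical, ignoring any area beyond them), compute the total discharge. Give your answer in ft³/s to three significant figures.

w_1 = (8.9 − 4.1)/2 = 2.4 ft; q_1 = 0.57 × 0.87 × 2.4 = 1.190 ft³/s
w_2 = (11.8 − 4.1)/2 = 3.85 ft; q_2 = 0.85 × 1.95 × 3.85 = 6.381 ft³/s
w_3 = (19.1 − 8.9)/2 = 5.1 ft; q_3 = 0.92 × 2.51 × 5.1 = 11.78 ft³/s
w_4 = (29.7 − 11.8)/2 = 8.95 ft; q_4 = 1.57 × 4.91 × 8.95 = 68.99 ft³/s
w_5 = (35.5 − 19.1)/2 = 8.2 ft; q_5 = 1.45 × 3.55 × 8.2 = 42.21 ft³/s
w_6 = (42.1 − 29.7)/2 = 6.2 ft; q_6 = 1.18 × 2.32 × 6.2 = 16.97 ft³/s
w_7 = (42.1 − 35.5)/2 = 3.3 ft; q_7 = 0.67 × 1.15 × 3.3 = 2.543 ft³/s
Q = Σ qᵢ = 150.1 ft³/s

150 ft³/s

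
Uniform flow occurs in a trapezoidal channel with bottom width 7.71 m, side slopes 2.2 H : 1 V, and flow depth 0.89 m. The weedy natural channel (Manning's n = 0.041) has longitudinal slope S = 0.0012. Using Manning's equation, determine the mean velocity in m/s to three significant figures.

A = (b + z·y)·y = (7.71 + 2.2×0.89)×0.89 = 8.605 m²
P = b + 2y√(1+z²) = 7.71 + 2×0.89×√(1+2.2²) = 12.01 m
R = A/P = 8.605/12.01 = 0.7164 m
Q = (1/n)·A·R^(2/3)·S^(1/2) = (1/0.041) × 8.605 × 0.7164^(2/3) × 0.0012^(1/2) = 5.820 m³/s
V = Q/A = 5.820/8.605 = 0.6764 m/s

0.676 m/s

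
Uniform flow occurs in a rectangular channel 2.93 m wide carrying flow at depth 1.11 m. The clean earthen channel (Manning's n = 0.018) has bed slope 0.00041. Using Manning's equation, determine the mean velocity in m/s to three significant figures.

0.828 m/s

A = b·y = 2.93 × 1.11 = 3.252 m²
P = b + 2y = 2.93 + 2×1.11 = 5.150 m
R = A/P = 3.252/5.150 = 0.6315 m
Q = (1/n)·A·R^(2/3)·S^(1/2) = (1/0.018) × 3.252 × 0.6315^(2/3) × 0.00041^(1/2) = 2.693 m³/s
V = Q/A = 2.693/3.252 = 0.8280 m/s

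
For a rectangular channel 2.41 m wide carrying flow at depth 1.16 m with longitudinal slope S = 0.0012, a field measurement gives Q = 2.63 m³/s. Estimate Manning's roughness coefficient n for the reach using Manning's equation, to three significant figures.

0.0259

A = b·y = 2.41 × 1.16 = 2.796 m²
P = b + 2y = 2.41 + 2×1.16 = 4.730 m
R = A/P = 2.796/4.730 = 0.5910 m
n = (1/Q)·A·R^(2/3)·S^(1/2) = (1/2.63) × 2.796 × 0.7043 × 0.03464 = 0.02593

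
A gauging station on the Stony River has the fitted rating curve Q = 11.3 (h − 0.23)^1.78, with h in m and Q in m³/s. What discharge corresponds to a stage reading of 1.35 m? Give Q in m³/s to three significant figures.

Q = 11.3 × (1.35 − 0.23)^1.78 = 11.3 × 1.12^1.78 = 13.83 m³/s

13.8 m³/s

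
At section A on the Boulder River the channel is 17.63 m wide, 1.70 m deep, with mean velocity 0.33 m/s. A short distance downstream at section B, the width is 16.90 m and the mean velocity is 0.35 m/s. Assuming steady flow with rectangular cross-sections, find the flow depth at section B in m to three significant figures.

1.67 m

Q = A₁V₁ = (17.63×1.70) × 0.33 = 9.890 m³/s
d₂ = Q/(b₂ V₂) = 9.890/(16.90×0.35) = 1.672 m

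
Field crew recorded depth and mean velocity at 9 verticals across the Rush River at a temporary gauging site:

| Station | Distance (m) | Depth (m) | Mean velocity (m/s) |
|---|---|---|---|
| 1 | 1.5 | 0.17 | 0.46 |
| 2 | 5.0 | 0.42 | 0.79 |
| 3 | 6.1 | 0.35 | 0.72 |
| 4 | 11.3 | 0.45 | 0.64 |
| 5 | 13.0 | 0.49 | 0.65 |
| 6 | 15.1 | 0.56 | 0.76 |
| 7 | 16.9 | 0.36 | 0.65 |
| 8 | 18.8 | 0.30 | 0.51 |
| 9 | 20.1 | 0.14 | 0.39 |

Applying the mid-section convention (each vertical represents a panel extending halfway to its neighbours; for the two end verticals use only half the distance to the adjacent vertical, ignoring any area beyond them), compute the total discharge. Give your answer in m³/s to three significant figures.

w_1 = (5.0 − 1.5)/2 = 1.75 m; q_1 = 0.46 × 0.17 × 1.75 = 0.1369 m³/s
w_2 = (6.1 − 1.5)/2 = 2.3 m; q_2 = 0.79 × 0.42 × 2.3 = 0.7631 m³/s
w_3 = (11.3 − 5.0)/2 = 3.15 m; q_3 = 0.72 × 0.35 × 3.15 = 0.7938 m³/s
w_4 = (13.0 − 6.1)/2 = 3.45 m; q_4 = 0.64 × 0.45 × 3.45 = 0.9936 m³/s
w_5 = (15.1 − 11.3)/2 = 1.9 m; q_5 = 0.65 × 0.49 × 1.9 = 0.6052 m³/s
w_6 = (16.9 − 13.0)/2 = 1.95 m; q_6 = 0.76 × 0.56 × 1.95 = 0.8299 m³/s
w_7 = (18.8 − 15.1)/2 = 1.85 m; q_7 = 0.65 × 0.36 × 1.85 = 0.4329 m³/s
w_8 = (20.1 − 16.9)/2 = 1.6 m; q_8 = 0.51 × 0.30 × 1.6 = 0.2448 m³/s
w_9 = (20.1 − 18.8)/2 = 0.65 m; q_9 = 0.39 × 0.14 × 0.65 = 0.03549 m³/s
Q = Σ qᵢ = 4.836 m³/s

4.84 m³/s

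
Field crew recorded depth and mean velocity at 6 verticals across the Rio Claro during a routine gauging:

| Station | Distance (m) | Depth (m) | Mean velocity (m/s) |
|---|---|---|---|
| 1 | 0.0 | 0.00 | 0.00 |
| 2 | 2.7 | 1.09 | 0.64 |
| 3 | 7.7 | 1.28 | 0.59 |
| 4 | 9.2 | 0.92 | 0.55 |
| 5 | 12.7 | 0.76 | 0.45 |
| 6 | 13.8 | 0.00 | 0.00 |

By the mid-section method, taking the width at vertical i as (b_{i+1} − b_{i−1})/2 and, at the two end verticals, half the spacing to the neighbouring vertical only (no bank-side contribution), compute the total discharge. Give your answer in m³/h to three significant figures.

w_2 = (7.7 − 0.0)/2 = 3.85 m; q_2 = 0.64 × 1.09 × 3.85 = 2.686 m³/s
w_3 = (9.2 − 2.7)/2 = 3.25 m; q_3 = 0.59 × 1.28 × 3.25 = 2.454 m³/s
w_4 = (12.7 − 7.7)/2 = 2.5 m; q_4 = 0.55 × 0.92 × 2.5 = 1.265 m³/s
w_5 = (13.8 − 9.2)/2 = 2.3 m; q_5 = 0.45 × 0.76 × 2.3 = 0.7866 m³/s
Stations 1, 6 contribute zero (depth or velocity is 0).
Q = Σ qᵢ = 7.192 m³/s
= 7.192 × 3600 = 25890 m³/h

25900 m³/h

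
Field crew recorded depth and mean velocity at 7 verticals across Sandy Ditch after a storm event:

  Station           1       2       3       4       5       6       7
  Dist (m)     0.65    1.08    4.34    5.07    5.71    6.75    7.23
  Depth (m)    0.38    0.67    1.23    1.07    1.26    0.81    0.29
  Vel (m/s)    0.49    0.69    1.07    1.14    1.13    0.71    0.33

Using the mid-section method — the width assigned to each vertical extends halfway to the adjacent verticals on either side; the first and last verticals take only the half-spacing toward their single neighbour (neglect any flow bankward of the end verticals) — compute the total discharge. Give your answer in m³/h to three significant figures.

21600 m³/h

w_1 = (1.08 − 0.65)/2 = 0.215 m; q_1 = 0.49 × 0.38 × 0.215 = 0.04003 m³/s
w_2 = (4.34 − 0.65)/2 = 1.845 m; q_2 = 0.69 × 0.67 × 1.845 = 0.8529 m³/s
w_3 = (5.07 − 1.08)/2 = 1.995 m; q_3 = 1.07 × 1.23 × 1.995 = 2.626 m³/s
w_4 = (5.71 − 4.34)/2 = 0.685 m; q_4 = 1.14 × 1.07 × 0.685 = 0.8356 m³/s
w_5 = (6.75 − 5.07)/2 = 0.84 m; q_5 = 1.13 × 1.26 × 0.84 = 1.196 m³/s
w_6 = (7.23 − 5.71)/2 = 0.76 m; q_6 = 0.71 × 0.81 × 0.76 = 0.4371 m³/s
w_7 = (7.23 − 6.75)/2 = 0.24 m; q_7 = 0.33 × 0.29 × 0.24 = 0.02297 m³/s
Q = Σ qᵢ = 6.010 m³/s
= 6.010 × 3600 = 21640 m³/h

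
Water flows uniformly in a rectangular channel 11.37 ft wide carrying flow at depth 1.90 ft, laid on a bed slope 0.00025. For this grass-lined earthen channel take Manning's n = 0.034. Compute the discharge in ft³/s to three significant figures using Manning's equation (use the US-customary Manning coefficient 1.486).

18.9 ft³/s

A = b·y = 11.37 × 1.90 = 21.60 ft²
P = b + 2y = 11.37 + 2×1.90 = 15.17 ft
R = A/P = 21.60/15.17 = 1.424 ft
Q = (1.486/n)·A·R^(2/3)·S^(1/2) = (1.486/0.034) × 21.60 × 1.424^(2/3) × 0.00025^(1/2) = 18.90 ft³/s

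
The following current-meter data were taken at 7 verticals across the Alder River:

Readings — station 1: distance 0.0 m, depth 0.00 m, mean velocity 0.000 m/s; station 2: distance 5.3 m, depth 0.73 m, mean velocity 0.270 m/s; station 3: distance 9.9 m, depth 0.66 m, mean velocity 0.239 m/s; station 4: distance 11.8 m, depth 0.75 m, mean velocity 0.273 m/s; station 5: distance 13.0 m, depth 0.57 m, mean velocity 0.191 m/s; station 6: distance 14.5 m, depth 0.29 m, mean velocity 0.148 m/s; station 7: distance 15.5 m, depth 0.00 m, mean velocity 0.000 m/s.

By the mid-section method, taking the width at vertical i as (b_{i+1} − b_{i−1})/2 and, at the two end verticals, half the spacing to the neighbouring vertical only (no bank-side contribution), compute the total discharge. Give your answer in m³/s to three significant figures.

2.01 m³/s

w_2 = (9.9 − 0.0)/2 = 4.95 m; q_2 = 0.270 × 0.73 × 4.95 = 0.9756 m³/s
w_3 = (11.8 − 5.3)/2 = 3.25 m; q_3 = 0.239 × 0.66 × 3.25 = 0.5127 m³/s
w_4 = (13.0 − 9.9)/2 = 1.55 m; q_4 = 0.273 × 0.75 × 1.55 = 0.3174 m³/s
w_5 = (14.5 − 11.8)/2 = 1.35 m; q_5 = 0.191 × 0.57 × 1.35 = 0.1470 m³/s
w_6 = (15.5 − 13.0)/2 = 1.25 m; q_6 = 0.148 × 0.29 × 1.25 = 0.05365 m³/s
Stations 1, 7 contribute zero (depth or velocity is 0).
Q = Σ qᵢ = 2.006 m³/s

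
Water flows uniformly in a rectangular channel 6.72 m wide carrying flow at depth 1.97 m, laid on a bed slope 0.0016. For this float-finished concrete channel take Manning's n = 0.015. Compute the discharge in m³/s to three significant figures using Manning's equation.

40.8 m³/s

A = b·y = 6.72 × 1.97 = 13.24 m²
P = b + 2y = 6.72 + 2×1.97 = 10.66 m
R = A/P = 13.24/10.66 = 1.242 m
Q = (1/n)·A·R^(2/3)·S^(1/2) = (1/0.015) × 13.24 × 1.242^(2/3) × 0.0016^(1/2) = 40.79 m³/s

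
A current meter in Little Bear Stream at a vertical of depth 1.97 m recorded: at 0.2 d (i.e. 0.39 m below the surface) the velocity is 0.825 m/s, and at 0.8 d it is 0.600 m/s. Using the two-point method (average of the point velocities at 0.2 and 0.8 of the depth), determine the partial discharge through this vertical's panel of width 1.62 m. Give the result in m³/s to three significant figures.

v̄ = (0.825 + 0.600) / 2 = 0.7125 m/s
q = v̄ × d × w = 0.7125 × 1.97 × 1.62 = 2.274 m³/s

2.27 m³/s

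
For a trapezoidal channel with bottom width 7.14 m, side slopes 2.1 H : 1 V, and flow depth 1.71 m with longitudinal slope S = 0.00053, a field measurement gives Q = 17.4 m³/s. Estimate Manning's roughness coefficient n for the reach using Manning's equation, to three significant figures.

A = (b + z·y)·y = (7.14 + 2.1×1.71)×1.71 = 18.35 m²
P = b + 2y√(1+z²) = 7.14 + 2×1.71×√(1+2.1²) = 15.09 m
R = A/P = 18.35/15.09 = 1.216 m
n = (1/Q)·A·R^(2/3)·S^(1/2) = (1/17.4) × 18.35 × 1.139 × 0.02302 = 0.02765

0.0277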